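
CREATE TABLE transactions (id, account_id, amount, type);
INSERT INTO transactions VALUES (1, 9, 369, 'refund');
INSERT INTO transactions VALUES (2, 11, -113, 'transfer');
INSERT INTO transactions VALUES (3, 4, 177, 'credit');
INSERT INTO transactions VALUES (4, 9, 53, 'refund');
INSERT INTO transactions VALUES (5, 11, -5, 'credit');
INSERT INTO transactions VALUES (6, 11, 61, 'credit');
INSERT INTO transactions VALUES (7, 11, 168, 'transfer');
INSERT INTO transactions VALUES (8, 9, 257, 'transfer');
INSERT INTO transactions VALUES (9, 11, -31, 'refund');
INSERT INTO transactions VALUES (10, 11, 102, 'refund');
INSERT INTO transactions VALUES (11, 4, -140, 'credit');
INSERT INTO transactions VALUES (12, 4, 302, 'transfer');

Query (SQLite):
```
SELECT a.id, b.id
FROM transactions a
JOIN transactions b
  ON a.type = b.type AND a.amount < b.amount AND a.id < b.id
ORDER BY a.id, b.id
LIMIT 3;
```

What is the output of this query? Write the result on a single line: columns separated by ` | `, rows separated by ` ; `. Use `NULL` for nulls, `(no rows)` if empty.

2 | 7 ; 2 | 8 ; 2 | 12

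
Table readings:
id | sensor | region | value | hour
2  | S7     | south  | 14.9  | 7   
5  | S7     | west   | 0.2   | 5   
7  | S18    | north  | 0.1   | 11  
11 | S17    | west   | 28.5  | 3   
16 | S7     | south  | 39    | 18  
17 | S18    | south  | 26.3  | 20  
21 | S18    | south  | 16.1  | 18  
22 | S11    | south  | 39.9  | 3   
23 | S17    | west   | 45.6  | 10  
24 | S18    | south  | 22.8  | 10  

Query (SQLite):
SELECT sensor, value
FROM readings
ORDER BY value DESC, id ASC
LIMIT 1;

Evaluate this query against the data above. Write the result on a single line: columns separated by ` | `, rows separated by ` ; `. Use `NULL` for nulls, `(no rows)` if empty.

Sort by value desc, tiebreak id asc: (45.6, id=23), (39.9, id=22), (39, id=16), (28.5, id=11) …. Take first 1.

S17 | 45.6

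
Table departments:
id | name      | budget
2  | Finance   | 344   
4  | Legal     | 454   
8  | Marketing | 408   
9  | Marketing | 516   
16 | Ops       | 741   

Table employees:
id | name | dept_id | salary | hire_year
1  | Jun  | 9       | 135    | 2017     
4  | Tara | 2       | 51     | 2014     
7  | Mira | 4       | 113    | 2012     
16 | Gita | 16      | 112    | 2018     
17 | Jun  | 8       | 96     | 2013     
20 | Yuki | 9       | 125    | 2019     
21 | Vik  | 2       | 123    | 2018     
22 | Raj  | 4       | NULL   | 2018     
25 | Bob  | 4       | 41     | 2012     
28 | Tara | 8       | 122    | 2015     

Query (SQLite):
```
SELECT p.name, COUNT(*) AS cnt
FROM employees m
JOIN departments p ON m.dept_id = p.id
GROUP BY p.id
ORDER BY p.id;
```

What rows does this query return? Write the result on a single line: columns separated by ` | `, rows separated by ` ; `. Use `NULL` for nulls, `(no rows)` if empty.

Finance | 2 ; Legal | 3 ; Marketing | 2 ; Marketing | 2 ; Ops | 1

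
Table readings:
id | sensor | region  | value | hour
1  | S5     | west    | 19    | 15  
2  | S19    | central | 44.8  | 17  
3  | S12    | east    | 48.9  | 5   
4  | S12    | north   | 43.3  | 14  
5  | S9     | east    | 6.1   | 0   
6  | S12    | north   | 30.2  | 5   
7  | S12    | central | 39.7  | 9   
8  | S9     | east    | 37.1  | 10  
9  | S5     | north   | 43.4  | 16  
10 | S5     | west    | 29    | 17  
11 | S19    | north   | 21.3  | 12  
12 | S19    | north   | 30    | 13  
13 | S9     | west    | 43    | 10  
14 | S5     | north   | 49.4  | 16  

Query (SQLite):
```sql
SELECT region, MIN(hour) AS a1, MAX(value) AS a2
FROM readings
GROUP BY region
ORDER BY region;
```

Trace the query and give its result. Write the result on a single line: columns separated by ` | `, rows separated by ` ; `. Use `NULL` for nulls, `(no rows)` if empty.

central | 9 | 44.8 ; east | 0 | 48.9 ; north | 5 | 49.4 ; west | 10 | 43

Group readings by region.
Per group compute: MIN(hour), MAX(value).
  central: ids {2, 7} → MIN(hour)=9, MAX(value)=44.8
  east: ids {3, 5, 8} → MIN(hour)=0, MAX(value)=48.9
  north: ids {4, 6, 9, 11, 12, 14} → MIN(hour)=5, MAX(value)=49.4
  west: ids {1, 10, 13} → MIN(hour)=10, MAX(value)=43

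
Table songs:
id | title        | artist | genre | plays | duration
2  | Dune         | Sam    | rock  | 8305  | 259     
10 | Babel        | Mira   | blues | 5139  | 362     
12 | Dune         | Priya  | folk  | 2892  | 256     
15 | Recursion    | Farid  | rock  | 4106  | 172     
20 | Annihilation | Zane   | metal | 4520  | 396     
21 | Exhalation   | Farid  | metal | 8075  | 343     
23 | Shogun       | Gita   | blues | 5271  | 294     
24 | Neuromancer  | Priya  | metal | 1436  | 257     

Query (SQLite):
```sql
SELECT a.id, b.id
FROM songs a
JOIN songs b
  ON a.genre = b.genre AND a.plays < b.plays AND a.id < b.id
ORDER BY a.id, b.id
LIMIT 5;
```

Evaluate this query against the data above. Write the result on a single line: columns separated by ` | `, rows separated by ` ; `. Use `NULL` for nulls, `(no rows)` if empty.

Pairs (a,b) with same genre, a.plays < b.plays, a.id < b.id.
genre groups: blues:{10,23} folk:{12} metal:{20,21,24} rock:{2,15}
Ordered by (a.id, b.id); first 5.

10 | 23 ; 20 | 21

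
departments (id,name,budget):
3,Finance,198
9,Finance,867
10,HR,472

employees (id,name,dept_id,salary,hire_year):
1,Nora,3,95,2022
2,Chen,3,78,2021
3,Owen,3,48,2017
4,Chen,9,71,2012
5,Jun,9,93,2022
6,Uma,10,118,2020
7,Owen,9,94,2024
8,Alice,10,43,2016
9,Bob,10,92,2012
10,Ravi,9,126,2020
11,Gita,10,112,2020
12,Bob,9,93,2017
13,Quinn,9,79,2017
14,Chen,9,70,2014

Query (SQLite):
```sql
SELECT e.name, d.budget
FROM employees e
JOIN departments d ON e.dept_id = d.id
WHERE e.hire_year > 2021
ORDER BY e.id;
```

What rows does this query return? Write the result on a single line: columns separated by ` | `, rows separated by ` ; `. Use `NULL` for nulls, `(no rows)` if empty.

Each employees row matches the departments row where dept_id = departments.id.
Then keep rows with e.hire_year > 2021.

Nora | 198 ; Jun | 867 ; Owen | 867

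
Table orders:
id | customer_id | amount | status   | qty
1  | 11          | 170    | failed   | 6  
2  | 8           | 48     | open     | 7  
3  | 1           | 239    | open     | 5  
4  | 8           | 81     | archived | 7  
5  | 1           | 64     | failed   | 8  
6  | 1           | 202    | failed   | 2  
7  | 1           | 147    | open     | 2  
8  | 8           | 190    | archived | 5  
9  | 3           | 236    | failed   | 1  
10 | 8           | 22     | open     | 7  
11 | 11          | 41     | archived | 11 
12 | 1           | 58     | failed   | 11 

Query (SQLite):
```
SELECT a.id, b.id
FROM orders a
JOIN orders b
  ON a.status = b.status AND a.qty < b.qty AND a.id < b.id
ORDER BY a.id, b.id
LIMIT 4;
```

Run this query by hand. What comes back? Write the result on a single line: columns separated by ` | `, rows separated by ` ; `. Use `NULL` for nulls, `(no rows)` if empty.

1 | 5 ; 1 | 12 ; 3 | 10 ; 4 | 11

Pairs (a,b) with same status, a.qty < b.qty, a.id < b.id.
status groups: archived:{4,8,11} failed:{1,5,6,9,12} open:{2,3,7,10}
Ordered by (a.id, b.id); first 4.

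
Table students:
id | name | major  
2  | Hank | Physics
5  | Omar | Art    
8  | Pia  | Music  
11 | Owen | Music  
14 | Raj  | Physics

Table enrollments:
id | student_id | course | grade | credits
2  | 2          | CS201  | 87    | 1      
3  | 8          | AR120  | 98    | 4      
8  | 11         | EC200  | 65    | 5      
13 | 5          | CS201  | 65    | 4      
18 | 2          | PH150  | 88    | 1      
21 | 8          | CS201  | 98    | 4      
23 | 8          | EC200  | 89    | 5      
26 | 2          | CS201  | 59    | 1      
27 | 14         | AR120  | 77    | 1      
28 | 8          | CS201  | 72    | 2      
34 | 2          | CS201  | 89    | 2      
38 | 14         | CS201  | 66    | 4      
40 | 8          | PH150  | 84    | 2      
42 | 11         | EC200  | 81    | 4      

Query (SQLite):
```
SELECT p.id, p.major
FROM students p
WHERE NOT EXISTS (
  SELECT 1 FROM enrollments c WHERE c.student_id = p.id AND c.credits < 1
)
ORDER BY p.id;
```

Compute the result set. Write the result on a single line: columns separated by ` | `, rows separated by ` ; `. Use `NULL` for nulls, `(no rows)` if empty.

2 | Physics ; 5 | Art ; 8 | Music ; 11 | Music ; 14 | Physics

For each students row, check whether any enrollments with matching student_id has credits < 1.
Keep rows where that is false.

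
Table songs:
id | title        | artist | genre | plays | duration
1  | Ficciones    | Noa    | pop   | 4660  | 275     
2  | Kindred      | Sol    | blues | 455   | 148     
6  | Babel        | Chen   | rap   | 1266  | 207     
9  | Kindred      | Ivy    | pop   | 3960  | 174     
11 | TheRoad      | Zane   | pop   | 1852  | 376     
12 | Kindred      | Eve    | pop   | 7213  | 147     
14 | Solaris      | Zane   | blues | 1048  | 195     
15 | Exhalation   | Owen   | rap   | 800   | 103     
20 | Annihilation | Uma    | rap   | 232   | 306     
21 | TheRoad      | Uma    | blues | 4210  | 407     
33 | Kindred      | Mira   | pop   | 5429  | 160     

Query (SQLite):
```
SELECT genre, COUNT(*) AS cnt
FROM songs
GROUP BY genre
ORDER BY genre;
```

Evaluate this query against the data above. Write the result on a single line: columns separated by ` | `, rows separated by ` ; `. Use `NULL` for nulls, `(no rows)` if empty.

blues | 3 ; pop | 5 ; rap | 3

Partition songs by genre; compute COUNT(*) within each group.
  blues: ids {2, 14, 21} → COUNT(*)=3
  pop: ids {1, 9, 11, 12, 33} → COUNT(*)=5
  rap: ids {6, 15, 20} → COUNT(*)=3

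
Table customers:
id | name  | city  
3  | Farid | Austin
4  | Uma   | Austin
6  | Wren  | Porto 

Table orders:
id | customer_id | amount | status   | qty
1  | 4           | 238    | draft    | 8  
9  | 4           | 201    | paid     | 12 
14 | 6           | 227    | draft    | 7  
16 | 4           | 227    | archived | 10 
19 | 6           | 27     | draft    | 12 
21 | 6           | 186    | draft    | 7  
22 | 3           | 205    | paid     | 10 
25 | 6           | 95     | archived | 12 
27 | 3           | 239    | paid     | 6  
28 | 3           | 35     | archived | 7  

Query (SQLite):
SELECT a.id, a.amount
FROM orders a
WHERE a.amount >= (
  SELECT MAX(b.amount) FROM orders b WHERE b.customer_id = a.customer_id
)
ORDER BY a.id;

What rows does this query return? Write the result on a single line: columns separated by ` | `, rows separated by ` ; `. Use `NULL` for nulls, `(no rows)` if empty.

For each orders row a, compute MAX(amount) over rows sharing a.customer_id.
Keep row a if a.amount >= that per-group MAX.
  customer_id=3: MAX(amount) = 239
  customer_id=4: MAX(amount) = 238
  customer_id=6: MAX(amount) = 227

1 | 238 ; 14 | 227 ; 27 | 239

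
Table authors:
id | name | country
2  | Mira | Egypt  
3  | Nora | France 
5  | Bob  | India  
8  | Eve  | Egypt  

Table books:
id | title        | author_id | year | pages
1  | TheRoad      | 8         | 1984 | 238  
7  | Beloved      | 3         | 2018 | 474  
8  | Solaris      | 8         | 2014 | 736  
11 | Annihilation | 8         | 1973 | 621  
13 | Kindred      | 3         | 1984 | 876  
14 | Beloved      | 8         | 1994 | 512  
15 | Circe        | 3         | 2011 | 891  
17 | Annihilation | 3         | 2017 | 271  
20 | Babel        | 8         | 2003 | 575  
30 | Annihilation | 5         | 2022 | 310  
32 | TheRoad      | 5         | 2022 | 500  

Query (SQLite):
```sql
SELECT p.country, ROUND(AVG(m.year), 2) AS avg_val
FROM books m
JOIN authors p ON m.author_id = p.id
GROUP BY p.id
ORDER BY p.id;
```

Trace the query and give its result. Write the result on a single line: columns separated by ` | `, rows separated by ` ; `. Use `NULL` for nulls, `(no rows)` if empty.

Join each books row to its authors via author_id.
Group joined rows by authors.id; compute ROUND(AVG(m.year), 2) per group.
  3: ids {7, 13, 15, 17} → ROUND(AVG(m.year), 2)=2007.5
  5: ids {30, 32} → ROUND(AVG(m.year), 2)=2022
  8: ids {1, 8, 11, 14, 20} → ROUND(AVG(m.year), 2)=1993.6

France | 2007.5 ; India | 2022 ; Egypt | 1993.6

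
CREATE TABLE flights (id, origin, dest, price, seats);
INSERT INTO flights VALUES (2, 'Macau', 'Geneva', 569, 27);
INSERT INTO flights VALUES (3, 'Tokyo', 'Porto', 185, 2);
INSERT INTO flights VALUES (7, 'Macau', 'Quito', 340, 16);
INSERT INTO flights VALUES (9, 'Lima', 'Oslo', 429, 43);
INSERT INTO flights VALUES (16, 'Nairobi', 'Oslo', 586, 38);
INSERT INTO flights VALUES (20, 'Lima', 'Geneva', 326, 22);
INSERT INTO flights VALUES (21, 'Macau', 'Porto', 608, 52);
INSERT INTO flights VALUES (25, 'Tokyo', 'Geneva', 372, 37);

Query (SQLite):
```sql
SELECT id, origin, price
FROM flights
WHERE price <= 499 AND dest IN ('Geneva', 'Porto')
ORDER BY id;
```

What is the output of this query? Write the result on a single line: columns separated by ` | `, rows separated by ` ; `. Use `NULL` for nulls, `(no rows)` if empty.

price <= 499: ids {3, 7, 9, 20, 25}
dest IN ('Geneva', 'Porto'): ids {2, 3, 20, 21, 25}
Combine with AND.

3 | Tokyo | 185 ; 20 | Lima | 326 ; 25 | Tokyo | 372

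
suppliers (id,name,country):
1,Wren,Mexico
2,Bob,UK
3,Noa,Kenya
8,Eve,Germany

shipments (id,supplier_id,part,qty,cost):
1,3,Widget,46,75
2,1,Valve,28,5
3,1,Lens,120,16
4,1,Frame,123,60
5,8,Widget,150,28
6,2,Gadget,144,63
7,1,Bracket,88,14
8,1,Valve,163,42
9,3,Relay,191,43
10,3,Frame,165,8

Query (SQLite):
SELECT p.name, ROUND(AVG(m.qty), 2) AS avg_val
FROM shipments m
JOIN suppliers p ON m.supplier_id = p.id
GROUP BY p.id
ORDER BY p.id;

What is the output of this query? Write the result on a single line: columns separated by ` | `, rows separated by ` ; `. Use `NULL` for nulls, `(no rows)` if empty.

Join each shipments row to its suppliers via supplier_id.
Group joined rows by suppliers.id; compute ROUND(AVG(m.qty), 2) per group.
  1: ids {2, 3, 4, 7, 8} → ROUND(AVG(m.qty), 2)=104.4
  2: ids {6} → ROUND(AVG(m.qty), 2)=144
  3: ids {1, 9, 10} → ROUND(AVG(m.qty), 2)=134
  8: ids {5} → ROUND(AVG(m.qty), 2)=150

Wren | 104.4 ; Bob | 144 ; Noa | 134 ; Eve | 150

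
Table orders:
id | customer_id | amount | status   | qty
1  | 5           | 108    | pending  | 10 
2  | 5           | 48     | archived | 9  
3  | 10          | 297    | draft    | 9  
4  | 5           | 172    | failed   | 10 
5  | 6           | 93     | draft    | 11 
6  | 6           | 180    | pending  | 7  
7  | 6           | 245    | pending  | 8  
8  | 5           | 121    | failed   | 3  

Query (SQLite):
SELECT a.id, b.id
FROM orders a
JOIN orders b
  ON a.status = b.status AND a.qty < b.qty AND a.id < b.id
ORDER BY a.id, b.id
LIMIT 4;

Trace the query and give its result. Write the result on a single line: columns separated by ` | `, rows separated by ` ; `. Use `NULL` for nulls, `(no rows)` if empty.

3 | 5 ; 6 | 7

Pairs (a,b) with same status, a.qty < b.qty, a.id < b.id.
status groups: archived:{2} draft:{3,5} failed:{4,8} pending:{1,6,7}
Ordered by (a.id, b.id); first 4.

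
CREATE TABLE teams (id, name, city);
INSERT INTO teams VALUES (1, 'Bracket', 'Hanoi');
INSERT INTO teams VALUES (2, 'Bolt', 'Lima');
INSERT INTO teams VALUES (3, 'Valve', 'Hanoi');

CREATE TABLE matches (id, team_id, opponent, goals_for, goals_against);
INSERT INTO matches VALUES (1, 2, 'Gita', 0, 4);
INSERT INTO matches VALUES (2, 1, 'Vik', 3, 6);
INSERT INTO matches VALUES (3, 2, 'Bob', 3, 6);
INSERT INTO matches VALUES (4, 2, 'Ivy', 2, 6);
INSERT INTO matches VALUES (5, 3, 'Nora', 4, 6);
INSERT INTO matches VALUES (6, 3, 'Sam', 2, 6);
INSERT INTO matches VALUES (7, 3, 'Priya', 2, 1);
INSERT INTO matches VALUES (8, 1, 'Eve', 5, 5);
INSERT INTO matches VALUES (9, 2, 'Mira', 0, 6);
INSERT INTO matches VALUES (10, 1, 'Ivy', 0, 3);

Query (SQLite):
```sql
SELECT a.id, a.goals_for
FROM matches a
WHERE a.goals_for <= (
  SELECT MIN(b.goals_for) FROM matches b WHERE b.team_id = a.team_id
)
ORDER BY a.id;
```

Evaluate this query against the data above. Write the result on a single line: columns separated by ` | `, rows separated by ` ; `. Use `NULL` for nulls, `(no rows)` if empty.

For each matches row a, compute MIN(goals_for) over rows sharing a.team_id.
Keep row a if a.goals_for <= that per-group MIN.
  team_id=1: MIN(goals_for) = 0
  team_id=2: MIN(goals_for) = 0
  team_id=3: MIN(goals_for) = 2

1 | 0 ; 6 | 2 ; 7 | 2 ; 9 | 0 ; 10 | 0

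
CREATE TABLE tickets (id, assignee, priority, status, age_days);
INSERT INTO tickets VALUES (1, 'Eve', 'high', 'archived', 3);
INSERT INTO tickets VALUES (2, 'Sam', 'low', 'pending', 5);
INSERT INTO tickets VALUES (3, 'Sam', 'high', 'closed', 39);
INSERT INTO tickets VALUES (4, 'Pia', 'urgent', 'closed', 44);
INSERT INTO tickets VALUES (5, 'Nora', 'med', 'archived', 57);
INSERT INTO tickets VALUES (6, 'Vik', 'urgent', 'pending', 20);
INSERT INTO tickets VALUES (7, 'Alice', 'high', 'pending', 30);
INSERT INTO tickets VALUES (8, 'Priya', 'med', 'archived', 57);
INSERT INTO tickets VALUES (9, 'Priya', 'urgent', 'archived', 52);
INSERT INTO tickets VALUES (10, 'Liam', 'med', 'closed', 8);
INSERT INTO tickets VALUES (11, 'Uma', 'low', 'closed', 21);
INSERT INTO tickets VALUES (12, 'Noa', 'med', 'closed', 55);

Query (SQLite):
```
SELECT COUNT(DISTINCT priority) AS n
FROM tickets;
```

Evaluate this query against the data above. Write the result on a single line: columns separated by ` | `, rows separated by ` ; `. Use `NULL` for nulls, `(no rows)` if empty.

Count distinct non-NULL priority values.

4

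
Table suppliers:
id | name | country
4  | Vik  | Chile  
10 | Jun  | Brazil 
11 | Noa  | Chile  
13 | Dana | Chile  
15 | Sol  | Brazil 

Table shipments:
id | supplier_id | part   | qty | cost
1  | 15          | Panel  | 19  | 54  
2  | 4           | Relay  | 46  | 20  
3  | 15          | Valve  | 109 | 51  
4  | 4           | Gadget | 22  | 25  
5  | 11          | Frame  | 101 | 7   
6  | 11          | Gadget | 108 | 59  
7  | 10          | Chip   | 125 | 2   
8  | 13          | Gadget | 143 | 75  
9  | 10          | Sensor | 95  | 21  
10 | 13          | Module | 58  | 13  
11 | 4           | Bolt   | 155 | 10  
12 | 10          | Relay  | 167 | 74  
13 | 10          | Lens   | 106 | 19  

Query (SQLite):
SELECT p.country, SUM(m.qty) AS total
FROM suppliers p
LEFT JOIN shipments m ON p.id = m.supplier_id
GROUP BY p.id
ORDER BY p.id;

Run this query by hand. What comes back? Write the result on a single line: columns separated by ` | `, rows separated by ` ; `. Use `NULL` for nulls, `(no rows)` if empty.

LEFT JOIN keeps every suppliers row; unmatched ones get NULL for shipments columns.
Group by suppliers.id and compute SUM(m.qty). SUM over an all-NULL group is NULL.
  4: ids {2, 4, 11} → SUM(m.qty)=223
  10: ids {7, 9, 12, 13} → SUM(m.qty)=493
  11: ids {5, 6} → SUM(m.qty)=209
  13: ids {8, 10} → SUM(m.qty)=201
  15: ids {1, 3} → SUM(m.qty)=128

Chile | 223 ; Brazil | 493 ; Chile | 209 ; Chile | 201 ; Brazil | 128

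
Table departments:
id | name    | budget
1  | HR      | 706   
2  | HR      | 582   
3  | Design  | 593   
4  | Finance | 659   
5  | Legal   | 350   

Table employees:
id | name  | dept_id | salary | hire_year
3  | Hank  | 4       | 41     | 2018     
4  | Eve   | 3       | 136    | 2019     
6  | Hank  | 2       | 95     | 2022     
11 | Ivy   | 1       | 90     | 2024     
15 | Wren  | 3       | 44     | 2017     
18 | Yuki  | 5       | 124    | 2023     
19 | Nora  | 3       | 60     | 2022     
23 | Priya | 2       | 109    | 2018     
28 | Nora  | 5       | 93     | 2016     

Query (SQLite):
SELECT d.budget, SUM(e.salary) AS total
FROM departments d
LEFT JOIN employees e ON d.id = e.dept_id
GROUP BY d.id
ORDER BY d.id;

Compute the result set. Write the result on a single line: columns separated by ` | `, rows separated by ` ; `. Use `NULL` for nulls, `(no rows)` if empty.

706 | 90 ; 582 | 204 ; 593 | 240 ; 659 | 41 ; 350 | 217

LEFT JOIN keeps every departments row; unmatched ones get NULL for employees columns.
Group by departments.id and compute SUM(e.salary). SUM over an all-NULL group is NULL.
  1: ids {11} → SUM(e.salary)=90
  2: ids {6, 23} → SUM(e.salary)=204
  3: ids {4, 15, 19} → SUM(e.salary)=240
  4: ids {3} → SUM(e.salary)=41
  5: ids {18, 28} → SUM(e.salary)=217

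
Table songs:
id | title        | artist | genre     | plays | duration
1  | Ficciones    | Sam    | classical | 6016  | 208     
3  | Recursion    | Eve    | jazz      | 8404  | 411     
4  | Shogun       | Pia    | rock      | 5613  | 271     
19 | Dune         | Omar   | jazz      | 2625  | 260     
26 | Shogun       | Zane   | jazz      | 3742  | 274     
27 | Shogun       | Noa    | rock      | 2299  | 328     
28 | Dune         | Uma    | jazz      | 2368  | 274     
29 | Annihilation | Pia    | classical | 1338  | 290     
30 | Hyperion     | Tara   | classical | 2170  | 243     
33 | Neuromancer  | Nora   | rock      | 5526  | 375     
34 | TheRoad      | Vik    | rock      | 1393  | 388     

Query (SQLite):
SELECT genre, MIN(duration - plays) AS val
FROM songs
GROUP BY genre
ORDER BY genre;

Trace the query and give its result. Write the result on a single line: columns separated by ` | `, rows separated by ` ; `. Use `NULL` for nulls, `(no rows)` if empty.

classical | -5808 ; jazz | -7993 ; rock | -5342

For each row compute duration - plays.
Group by genre; take MIN of the expression per group.
  classical: ids {1, 29, 30} → MIN(duration - plays)=-5808
  jazz: ids {3, 19, 26, 28} → MIN(duration - plays)=-7993
  rock: ids {4, 27, 33, 34} → MIN(duration - plays)=-5342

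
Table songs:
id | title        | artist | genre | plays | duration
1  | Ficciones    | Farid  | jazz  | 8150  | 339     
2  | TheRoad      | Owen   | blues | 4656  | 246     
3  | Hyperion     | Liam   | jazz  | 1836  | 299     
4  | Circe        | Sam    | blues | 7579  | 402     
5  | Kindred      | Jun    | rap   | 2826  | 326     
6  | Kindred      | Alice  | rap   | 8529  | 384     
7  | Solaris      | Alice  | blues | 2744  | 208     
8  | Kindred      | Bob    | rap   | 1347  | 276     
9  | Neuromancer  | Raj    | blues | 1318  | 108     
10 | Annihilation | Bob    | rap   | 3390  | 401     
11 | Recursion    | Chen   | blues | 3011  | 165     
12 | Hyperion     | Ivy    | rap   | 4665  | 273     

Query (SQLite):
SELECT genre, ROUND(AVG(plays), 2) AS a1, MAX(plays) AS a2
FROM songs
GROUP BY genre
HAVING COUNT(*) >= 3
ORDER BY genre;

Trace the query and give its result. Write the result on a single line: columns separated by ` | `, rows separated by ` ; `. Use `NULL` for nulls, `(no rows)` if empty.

Group songs by genre.
Per group compute: ROUND(AVG(plays), 2), MAX(plays).
HAVING: drop groups with fewer than 3 rows.
  blues: ids {2, 4, 7, 9, 11} → ROUND(AVG(plays), 2)=3861.6, MAX(plays)=7579
  jazz: ids {1, 3} → ROUND(AVG(plays), 2)=4993, MAX(plays)=8150
  rap: ids {5, 6, 8, 10, 12} → ROUND(AVG(plays), 2)=4151.4, MAX(plays)=8529

blues | 3861.6 | 7579 ; rap | 4151.4 | 8529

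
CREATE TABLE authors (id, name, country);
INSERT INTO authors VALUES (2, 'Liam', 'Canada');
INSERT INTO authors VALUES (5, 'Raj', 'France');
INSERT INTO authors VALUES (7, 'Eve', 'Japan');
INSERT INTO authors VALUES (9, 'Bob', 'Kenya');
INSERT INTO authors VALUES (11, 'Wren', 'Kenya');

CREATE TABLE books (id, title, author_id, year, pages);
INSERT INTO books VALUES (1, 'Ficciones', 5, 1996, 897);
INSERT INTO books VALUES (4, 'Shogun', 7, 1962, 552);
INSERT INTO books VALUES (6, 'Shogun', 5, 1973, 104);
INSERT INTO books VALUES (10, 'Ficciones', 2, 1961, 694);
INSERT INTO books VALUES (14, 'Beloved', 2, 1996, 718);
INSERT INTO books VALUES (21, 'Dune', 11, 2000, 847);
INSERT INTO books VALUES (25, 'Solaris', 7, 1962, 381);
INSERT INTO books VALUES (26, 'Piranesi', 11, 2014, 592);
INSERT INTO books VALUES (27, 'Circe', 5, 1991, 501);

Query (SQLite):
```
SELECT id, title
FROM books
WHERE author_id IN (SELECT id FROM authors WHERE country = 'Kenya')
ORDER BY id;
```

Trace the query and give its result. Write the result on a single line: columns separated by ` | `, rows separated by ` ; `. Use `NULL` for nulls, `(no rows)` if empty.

Inner query: authors.id where country = 'Kenya'.
Outer: keep books rows whose author_id is in that set.
Inner query → {9, 11}

21 | Dune ; 26 | Piranesi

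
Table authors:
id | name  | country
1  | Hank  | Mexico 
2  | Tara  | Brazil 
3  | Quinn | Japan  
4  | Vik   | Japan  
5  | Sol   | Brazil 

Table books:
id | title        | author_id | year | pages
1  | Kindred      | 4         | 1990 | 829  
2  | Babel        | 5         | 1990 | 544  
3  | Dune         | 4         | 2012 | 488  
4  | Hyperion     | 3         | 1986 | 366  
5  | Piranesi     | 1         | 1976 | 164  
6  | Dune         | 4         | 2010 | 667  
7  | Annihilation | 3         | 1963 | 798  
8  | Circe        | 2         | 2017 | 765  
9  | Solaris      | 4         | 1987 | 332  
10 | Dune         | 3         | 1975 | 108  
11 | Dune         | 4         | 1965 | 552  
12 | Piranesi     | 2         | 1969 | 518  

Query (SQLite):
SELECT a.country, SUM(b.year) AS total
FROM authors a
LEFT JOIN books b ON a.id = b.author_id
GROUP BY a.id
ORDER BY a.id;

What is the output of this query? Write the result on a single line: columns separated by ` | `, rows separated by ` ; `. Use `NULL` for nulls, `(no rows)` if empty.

LEFT JOIN keeps every authors row; unmatched ones get NULL for books columns.
Group by authors.id and compute SUM(b.year). SUM over an all-NULL group is NULL.
  1: ids {5} → SUM(b.year)=1976
  2: ids {8, 12} → SUM(b.year)=3986
  3: ids {4, 7, 10} → SUM(b.year)=5924
  4: ids {1, 3, 6, 9, 11} → SUM(b.year)=9964
  5: ids {2} → SUM(b.year)=1990

Mexico | 1976 ; Brazil | 3986 ; Japan | 5924 ; Japan | 9964 ; Brazil | 1990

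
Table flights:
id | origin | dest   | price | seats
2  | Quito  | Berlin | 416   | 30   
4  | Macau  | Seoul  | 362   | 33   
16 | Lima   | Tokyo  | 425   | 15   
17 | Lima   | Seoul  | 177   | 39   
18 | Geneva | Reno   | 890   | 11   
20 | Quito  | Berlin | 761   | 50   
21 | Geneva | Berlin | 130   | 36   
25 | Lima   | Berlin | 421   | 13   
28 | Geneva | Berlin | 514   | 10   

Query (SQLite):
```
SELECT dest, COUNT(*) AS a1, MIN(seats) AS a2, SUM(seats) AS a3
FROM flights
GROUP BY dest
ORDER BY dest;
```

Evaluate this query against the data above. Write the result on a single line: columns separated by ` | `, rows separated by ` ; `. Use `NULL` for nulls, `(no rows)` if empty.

Group flights by dest.
Per group compute: COUNT(*), MIN(seats), SUM(seats).
  Berlin: ids {2, 20, 21, 25, 28} → COUNT(*)=5, MIN(seats)=10, SUM(seats)=139
  Reno: ids {18} → COUNT(*)=1, MIN(seats)=11, SUM(seats)=11
  Seoul: ids {4, 17} → COUNT(*)=2, MIN(seats)=33, SUM(seats)=72
  Tokyo: ids {16} → COUNT(*)=1, MIN(seats)=15, SUM(seats)=15

Berlin | 5 | 10 | 139 ; Reno | 1 | 11 | 11 ; Seoul | 2 | 33 | 72 ; Tokyo | 1 | 15 | 15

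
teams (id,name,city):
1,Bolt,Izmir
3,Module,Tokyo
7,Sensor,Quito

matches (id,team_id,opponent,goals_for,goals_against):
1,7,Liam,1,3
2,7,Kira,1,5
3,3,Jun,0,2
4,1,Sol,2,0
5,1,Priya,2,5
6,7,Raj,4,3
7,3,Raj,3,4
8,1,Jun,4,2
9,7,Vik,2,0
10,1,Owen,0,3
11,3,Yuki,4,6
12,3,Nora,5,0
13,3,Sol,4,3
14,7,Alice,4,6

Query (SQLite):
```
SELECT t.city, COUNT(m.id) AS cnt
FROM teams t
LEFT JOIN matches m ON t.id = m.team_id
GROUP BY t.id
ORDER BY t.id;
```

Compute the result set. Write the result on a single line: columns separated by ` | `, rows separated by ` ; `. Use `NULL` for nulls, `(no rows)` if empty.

Izmir | 4 ; Tokyo | 5 ; Quito | 5

LEFT JOIN keeps every teams row; unmatched ones get NULL for matches columns.
Group by teams.id and compute COUNT(m.id). COUNT(col) of an all-NULL group is 0.
  1: ids {4, 5, 8, 10} → COUNT(m.id)=4
  3: ids {3, 7, 11, 12, 13} → COUNT(m.id)=5
  7: ids {1, 2, 6, 9, 14} → COUNT(m.id)=5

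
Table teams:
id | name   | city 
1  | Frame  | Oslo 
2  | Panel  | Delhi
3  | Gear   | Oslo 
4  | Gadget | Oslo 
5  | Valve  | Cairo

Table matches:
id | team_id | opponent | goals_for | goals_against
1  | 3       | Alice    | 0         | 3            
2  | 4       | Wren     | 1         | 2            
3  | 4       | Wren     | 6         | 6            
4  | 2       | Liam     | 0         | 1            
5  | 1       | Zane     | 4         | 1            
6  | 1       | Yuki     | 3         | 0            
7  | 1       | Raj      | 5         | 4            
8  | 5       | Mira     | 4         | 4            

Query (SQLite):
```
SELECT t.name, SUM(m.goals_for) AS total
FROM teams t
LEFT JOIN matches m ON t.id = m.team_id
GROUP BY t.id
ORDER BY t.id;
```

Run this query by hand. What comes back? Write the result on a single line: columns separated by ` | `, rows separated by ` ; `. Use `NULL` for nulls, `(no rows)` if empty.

Frame | 12 ; Panel | 0 ; Gear | 0 ; Gadget | 7 ; Valve | 4

LEFT JOIN keeps every teams row; unmatched ones get NULL for matches columns.
Group by teams.id and compute SUM(m.goals_for). SUM over an all-NULL group is NULL.
  1: ids {5, 6, 7} → SUM(m.goals_for)=12
  2: ids {4} → SUM(m.goals_for)=0
  3: ids {1} → SUM(m.goals_for)=0
  4: ids {2, 3} → SUM(m.goals_for)=7
  5: ids {8} → SUM(m.goals_for)=4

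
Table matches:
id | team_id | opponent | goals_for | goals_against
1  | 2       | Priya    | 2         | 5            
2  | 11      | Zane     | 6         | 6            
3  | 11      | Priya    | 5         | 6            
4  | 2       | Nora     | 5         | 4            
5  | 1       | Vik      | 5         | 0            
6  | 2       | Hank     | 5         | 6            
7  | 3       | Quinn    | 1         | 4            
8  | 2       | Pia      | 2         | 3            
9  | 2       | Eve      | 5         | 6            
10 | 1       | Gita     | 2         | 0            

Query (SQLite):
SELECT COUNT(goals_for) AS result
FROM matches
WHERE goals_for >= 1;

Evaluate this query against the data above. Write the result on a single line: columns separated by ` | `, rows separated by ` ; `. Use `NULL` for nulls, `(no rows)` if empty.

Rows where goals_for >= 1 → goals_for values: [2, 6, 5, 5, 5, 5, 1, 2, 5, 2].
COUNT(goals_for) counts non-NULL values → 10.

10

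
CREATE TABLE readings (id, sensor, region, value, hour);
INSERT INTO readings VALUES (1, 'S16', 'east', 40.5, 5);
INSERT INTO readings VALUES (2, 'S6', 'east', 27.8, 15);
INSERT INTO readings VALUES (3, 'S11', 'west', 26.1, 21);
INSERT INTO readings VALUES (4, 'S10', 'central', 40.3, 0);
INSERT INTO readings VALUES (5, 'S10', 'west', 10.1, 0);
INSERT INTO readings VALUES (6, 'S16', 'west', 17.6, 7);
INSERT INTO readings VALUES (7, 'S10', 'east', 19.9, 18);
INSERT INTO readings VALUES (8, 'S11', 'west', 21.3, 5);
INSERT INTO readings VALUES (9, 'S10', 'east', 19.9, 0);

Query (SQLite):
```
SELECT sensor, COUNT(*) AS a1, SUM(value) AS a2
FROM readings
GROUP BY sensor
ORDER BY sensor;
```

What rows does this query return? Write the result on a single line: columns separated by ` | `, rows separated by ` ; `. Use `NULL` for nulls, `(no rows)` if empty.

S10 | 4 | 90.2 ; S11 | 2 | 47.4 ; S16 | 2 | 58.1 ; S6 | 1 | 27.8

Group readings by sensor.
Per group compute: COUNT(*), SUM(value).
  S10: ids {4, 5, 7, 9} → COUNT(*)=4, SUM(value)=90.2
  S11: ids {3, 8} → COUNT(*)=2, SUM(value)=47.4
  S16: ids {1, 6} → COUNT(*)=2, SUM(value)=58.1
  S6: ids {2} → COUNT(*)=1, SUM(value)=27.8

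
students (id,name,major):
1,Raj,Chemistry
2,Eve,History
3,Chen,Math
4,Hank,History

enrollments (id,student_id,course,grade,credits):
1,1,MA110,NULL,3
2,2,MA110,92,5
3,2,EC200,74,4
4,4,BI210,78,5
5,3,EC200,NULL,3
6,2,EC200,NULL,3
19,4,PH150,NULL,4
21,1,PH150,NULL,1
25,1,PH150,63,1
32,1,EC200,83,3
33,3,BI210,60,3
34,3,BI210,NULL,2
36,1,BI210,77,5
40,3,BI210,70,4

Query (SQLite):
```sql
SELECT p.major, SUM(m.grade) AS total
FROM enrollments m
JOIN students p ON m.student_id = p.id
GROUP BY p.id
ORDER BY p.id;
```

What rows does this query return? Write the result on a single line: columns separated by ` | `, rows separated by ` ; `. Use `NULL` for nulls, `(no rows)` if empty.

Chemistry | 223 ; History | 166 ; Math | 130 ; History | 78

Join each enrollments row to its students via student_id.
Group joined rows by students.id; compute SUM(m.grade) per group.
  1: ids {1, 21, 25, 32, 36} → SUM(m.grade)=223
  2: ids {2, 3, 6} → SUM(m.grade)=166
  3: ids {5, 33, 34, 40} → SUM(m.grade)=130
  4: ids {4, 19} → SUM(m.grade)=78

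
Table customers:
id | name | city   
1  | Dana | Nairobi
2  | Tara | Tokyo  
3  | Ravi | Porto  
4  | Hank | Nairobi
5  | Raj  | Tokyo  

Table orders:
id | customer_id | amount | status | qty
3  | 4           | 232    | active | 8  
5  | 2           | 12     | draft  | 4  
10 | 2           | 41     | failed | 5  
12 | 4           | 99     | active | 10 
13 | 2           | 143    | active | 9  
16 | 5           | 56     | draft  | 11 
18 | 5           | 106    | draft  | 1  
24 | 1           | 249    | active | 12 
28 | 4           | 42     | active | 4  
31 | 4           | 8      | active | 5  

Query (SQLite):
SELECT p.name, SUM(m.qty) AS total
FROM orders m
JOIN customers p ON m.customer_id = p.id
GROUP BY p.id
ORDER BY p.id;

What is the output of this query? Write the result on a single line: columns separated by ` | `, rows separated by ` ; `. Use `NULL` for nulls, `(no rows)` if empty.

Join each orders row to its customers via customer_id.
Group joined rows by customers.id; compute SUM(m.qty) per group.
  1: ids {24} → SUM(m.qty)=12
  2: ids {5, 10, 13} → SUM(m.qty)=18
  4: ids {3, 12, 28, 31} → SUM(m.qty)=27
  5: ids {16, 18} → SUM(m.qty)=12

Dana | 12 ; Tara | 18 ; Hank | 27 ; Raj | 12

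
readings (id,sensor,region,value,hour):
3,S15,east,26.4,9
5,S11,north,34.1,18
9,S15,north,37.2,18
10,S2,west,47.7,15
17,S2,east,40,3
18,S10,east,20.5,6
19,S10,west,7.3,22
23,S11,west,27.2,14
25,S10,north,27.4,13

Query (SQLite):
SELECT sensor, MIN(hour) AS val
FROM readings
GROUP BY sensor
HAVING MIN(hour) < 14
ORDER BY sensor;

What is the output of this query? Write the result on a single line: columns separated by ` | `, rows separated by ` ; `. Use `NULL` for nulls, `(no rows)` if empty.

S10 | 6 ; S15 | 9 ; S2 | 3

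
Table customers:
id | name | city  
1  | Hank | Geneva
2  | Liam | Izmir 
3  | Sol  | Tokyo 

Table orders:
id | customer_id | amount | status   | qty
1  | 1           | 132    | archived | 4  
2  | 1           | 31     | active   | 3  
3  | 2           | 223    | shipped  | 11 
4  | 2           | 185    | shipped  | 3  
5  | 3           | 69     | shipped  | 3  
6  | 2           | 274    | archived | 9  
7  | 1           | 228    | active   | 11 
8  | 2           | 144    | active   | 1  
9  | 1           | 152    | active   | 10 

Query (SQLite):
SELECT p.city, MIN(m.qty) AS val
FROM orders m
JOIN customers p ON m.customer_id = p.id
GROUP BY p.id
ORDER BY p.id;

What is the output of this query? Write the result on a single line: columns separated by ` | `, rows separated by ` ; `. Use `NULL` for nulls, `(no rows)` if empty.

Join each orders row to its customers via customer_id.
Group joined rows by customers.id; compute MIN(m.qty) per group.
  1: ids {1, 2, 7, 9} → MIN(m.qty)=3
  2: ids {3, 4, 6, 8} → MIN(m.qty)=1
  3: ids {5} → MIN(m.qty)=3

Geneva | 3 ; Izmir | 1 ; Tokyo | 3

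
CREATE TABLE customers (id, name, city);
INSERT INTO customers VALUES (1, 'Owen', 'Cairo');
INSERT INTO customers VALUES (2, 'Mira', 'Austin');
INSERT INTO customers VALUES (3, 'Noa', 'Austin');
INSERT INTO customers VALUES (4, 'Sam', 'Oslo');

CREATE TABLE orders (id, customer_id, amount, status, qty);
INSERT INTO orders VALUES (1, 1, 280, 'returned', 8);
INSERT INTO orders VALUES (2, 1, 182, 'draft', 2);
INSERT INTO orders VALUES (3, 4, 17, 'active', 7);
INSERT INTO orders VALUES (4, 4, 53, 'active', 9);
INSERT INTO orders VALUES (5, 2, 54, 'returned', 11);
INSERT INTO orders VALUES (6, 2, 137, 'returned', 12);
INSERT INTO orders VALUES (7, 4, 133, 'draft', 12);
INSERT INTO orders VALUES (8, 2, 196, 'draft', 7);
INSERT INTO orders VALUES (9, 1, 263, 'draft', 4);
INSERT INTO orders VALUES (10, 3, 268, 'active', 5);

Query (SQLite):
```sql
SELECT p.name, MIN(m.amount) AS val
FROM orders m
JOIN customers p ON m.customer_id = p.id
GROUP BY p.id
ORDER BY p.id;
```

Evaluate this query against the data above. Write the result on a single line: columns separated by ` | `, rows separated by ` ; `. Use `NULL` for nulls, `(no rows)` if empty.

Owen | 182 ; Mira | 54 ; Noa | 268 ; Sam | 17

Join each orders row to its customers via customer_id.
Group joined rows by customers.id; compute MIN(m.amount) per group.
  1: ids {1, 2, 9} → MIN(m.amount)=182
  2: ids {5, 6, 8} → MIN(m.amount)=54
  3: ids {10} → MIN(m.amount)=268
  4: ids {3, 4, 7} → MIN(m.amount)=17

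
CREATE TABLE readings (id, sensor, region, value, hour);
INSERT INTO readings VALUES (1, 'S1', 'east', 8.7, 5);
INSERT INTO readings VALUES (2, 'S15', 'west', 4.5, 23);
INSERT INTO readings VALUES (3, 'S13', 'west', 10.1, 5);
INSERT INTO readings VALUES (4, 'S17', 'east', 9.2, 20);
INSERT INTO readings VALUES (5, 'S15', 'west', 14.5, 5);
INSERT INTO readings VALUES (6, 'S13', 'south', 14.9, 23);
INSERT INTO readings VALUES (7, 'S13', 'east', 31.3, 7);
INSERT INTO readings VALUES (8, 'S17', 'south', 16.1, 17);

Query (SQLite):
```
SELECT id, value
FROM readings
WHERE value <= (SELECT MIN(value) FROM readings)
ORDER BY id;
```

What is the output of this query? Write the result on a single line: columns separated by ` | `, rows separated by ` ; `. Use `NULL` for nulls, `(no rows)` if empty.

2 | 4.5

Scalar subquery: MIN(value) over all readings rows = 4.5.
Keep rows where value <= that value.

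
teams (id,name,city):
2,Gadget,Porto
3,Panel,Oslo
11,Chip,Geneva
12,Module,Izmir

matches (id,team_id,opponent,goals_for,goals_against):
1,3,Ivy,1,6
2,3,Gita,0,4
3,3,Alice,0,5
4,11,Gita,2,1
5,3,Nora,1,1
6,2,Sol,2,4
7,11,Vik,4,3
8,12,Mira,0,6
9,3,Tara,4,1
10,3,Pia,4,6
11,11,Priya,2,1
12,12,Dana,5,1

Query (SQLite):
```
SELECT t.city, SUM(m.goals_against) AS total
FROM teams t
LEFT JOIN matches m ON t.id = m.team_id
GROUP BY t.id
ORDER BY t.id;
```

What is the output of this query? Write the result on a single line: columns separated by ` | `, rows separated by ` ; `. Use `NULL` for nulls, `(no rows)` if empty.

LEFT JOIN keeps every teams row; unmatched ones get NULL for matches columns.
Group by teams.id and compute SUM(m.goals_against). SUM over an all-NULL group is NULL.
  2: ids {6} → SUM(m.goals_against)=4
  3: ids {1, 2, 3, 5, 9, 10} → SUM(m.goals_against)=23
  11: ids {4, 7, 11} → SUM(m.goals_against)=5
  12: ids {8, 12} → SUM(m.goals_against)=7

Porto | 4 ; Oslo | 23 ; Geneva | 5 ; Izmir | 7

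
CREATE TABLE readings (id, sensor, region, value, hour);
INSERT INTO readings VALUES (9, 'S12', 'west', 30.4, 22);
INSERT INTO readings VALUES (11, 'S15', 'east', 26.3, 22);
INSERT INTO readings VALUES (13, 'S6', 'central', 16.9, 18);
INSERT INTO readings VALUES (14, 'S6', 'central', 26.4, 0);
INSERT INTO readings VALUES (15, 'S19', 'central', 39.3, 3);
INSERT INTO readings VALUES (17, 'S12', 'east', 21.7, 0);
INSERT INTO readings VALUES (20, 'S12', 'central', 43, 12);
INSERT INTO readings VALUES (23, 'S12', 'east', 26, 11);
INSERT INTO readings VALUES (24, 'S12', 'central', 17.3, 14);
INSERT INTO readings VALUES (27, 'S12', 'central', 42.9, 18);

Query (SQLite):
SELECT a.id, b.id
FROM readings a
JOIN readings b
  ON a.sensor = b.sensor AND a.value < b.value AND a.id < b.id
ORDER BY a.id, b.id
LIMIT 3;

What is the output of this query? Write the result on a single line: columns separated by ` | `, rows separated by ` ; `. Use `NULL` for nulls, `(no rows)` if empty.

9 | 20 ; 9 | 27 ; 13 | 14

Pairs (a,b) with same sensor, a.value < b.value, a.id < b.id.
sensor groups: S12:{9,17,20,23,24,27} S15:{11} S19:{15} S6:{13,14}
Ordered by (a.id, b.id); first 3.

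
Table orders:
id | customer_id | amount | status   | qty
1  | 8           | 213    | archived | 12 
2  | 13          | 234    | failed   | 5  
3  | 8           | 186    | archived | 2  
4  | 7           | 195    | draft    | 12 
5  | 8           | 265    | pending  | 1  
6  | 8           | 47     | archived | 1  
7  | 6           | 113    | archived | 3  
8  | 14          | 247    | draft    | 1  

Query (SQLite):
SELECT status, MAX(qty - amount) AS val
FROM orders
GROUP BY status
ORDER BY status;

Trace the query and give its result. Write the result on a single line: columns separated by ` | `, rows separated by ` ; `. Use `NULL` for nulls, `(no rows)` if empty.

For each row compute qty - amount.
Group by status; take MAX of the expression per group.
  archived: ids {1, 3, 6, 7} → MAX(qty - amount)=-46
  draft: ids {4, 8} → MAX(qty - amount)=-183
  failed: ids {2} → MAX(qty - amount)=-229
  pending: ids {5} → MAX(qty - amount)=-264

archived | -46 ; draft | -183 ; failed | -229 ; pending | -264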